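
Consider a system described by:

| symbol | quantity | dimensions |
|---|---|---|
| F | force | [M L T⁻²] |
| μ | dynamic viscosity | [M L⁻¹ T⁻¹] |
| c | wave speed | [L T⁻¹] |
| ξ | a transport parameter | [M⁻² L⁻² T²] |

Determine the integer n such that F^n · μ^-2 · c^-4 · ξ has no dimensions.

Balance the M exponent: (1)·n from F, plus −2·(1) − 4·(0) + (-2) = -4 from the rest, must sum to zero.
n − 4 = 0, so n = 4.

4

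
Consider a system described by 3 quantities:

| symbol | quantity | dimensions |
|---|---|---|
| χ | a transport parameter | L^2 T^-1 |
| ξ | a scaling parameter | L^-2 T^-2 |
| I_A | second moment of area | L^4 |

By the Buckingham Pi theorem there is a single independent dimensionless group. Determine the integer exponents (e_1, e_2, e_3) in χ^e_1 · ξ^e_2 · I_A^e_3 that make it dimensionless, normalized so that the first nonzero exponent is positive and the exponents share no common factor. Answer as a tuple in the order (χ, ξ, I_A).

L: e_1·(2) + e_2·(-2) + e_3·(4) = 0
T: e_1·(-1) + e_2·(-2) + e_3·(0) = 0
Solving this homogeneous linear system for the smallest-integer solution (first nonzero entry positive) gives (4, -2, -3).

(4, -2, -3)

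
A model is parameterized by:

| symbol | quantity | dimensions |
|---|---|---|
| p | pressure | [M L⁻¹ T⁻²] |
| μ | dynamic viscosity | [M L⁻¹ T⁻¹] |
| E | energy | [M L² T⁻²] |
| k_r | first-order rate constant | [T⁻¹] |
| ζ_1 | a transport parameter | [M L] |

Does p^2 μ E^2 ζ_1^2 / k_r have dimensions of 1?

no

Sum the exponent of each base dimension across the product:
  M: 2·[p]_M + [μ]_M + 2·[E]_M − [k_r]_M + 2·[ζ_1]_M = 2·(1) + (1) + 2·(1) − (0) + 2·(1) = 7
  L: 2·[p]_L + [μ]_L + 2·[E]_L − [k_r]_L + 2·[ζ_1]_L = 2·(-1) + (-1) + 2·(2) − (0) + 2·(1) = 3
  T: 2·[p]_T + [μ]_T + 2·[E]_T − [k_r]_T + 2·[ζ_1]_T = 2·(-2) + (-1) + 2·(-2) − (-1) + 2·(0) = -8
Net dimensions [M⁷ L³ T⁻⁸] ≠ [1] — not dimensionless.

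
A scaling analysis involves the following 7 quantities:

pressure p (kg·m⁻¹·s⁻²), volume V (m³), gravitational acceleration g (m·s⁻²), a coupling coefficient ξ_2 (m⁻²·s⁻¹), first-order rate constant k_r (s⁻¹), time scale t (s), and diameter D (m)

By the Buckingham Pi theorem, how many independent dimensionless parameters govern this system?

There are 7 variables and 3 base dimensions (M, L, T).
The dimension matrix has rank 3.
Independent dimensionless groups: 7 − 3 = 4.

4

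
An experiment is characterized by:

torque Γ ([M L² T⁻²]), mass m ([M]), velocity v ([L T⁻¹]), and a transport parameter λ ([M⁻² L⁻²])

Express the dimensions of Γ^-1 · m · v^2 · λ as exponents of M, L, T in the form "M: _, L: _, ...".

Collect each base-dimension exponent across the product:
  M: −(1) + (1) + 2·(0) + (-2) = -2
  L: −(2) + (0) + 2·(1) + (-2) = -2
  T: −(-2) + (0) + 2·(-1) + (0) = 0
So the dimensions are [M⁻² L⁻²].

M: -2, L: -2, T: 0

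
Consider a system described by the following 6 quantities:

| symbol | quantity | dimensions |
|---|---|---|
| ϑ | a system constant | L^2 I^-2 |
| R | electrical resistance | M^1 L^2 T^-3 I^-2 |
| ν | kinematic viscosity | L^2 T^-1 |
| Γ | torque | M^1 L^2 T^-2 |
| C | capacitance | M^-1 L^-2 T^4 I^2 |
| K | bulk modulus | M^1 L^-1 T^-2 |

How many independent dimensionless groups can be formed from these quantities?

There are 6 variables and 4 base dimensions (M, L, T, I).
The dimension matrix has rank 4.
Independent dimensionless groups: 6 − 4 = 2.

2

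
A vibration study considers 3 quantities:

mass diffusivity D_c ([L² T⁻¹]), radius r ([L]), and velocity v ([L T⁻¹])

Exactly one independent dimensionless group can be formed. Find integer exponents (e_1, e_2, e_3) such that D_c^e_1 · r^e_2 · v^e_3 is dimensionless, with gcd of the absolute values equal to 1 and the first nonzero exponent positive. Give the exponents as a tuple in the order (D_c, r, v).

(1, -1, -1)

L: e_1·(2) + e_2·(1) + e_3·(1) = 0
T: e_1·(-1) + e_2·(0) + e_3·(-1) = 0
Solving this homogeneous linear system for the smallest-integer solution (first nonzero entry positive) gives (1, -1, -1).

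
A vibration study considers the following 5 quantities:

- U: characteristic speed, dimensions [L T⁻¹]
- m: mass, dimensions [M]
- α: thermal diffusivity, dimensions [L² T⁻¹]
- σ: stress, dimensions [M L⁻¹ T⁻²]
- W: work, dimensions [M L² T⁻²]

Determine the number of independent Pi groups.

There are 5 variables and 3 base dimensions (M, L, T).
The dimension matrix has rank 3.
Independent dimensionless groups: 5 − 3 = 2.

2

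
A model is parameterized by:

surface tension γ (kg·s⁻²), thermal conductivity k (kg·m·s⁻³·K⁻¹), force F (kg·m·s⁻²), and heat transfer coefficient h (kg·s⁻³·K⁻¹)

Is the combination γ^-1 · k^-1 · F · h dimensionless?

yes

Sum the exponent of each base dimension across the product:
  M: −[γ]_M − [k]_M + [F]_M + [h]_M = −(1) − (1) + (1) + (1) = 0
  L: −[γ]_L − [k]_L + [F]_L + [h]_L = −(0) − (1) + (1) + (0) = 0
  T: −[γ]_T − [k]_T + [F]_T + [h]_T = −(-2) − (-3) + (-2) + (-3) = 0
  Θ: −[γ]_Θ − [k]_Θ + [F]_Θ + [h]_Θ = −(0) − (-1) + (0) + (-1) = 0
  N: −[γ]_N − [k]_N + [F]_N + [h]_N = −(0) − (0) + (0) + (0) = 0
All base exponents vanish — dimensionless.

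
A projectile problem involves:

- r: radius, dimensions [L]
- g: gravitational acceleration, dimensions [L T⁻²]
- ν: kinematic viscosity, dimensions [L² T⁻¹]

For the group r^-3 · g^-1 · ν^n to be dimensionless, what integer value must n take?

2

Balance the L exponent: (2)·n from ν, plus −3·(1) − (1) = -4 from the rest, must sum to zero.
2n − 4 = 0, so n = 2.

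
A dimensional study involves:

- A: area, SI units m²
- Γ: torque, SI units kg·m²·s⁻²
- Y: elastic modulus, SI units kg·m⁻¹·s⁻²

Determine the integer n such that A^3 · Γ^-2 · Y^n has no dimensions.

2

Balance the M exponent: (1)·n from Y, plus 3·(0) − 2·(1) = -2 from the rest, must sum to zero.
n − 2 = 0, so n = 2.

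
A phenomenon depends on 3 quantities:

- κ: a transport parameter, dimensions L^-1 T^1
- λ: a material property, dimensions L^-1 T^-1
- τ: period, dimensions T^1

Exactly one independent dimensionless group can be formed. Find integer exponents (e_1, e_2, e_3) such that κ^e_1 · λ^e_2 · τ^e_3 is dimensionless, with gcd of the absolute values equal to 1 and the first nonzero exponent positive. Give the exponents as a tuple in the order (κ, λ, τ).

L: e_1·(-1) + e_2·(-1) + e_3·(0) = 0
T: e_1·(1) + e_2·(-1) + e_3·(1) = 0
Solving this homogeneous linear system for the smallest-integer solution (first nonzero entry positive) gives (1, -1, -2).

(1, -1, -2)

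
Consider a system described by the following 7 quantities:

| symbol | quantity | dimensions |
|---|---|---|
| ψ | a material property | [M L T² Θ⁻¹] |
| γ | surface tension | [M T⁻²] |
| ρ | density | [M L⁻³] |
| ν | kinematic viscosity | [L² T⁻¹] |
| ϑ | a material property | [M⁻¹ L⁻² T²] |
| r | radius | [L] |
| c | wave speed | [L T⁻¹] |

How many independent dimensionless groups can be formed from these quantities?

3

There are 7 variables and 4 base dimensions (M, L, T, Θ).
The dimension matrix has rank 4.
Independent dimensionless groups: 7 − 4 = 3.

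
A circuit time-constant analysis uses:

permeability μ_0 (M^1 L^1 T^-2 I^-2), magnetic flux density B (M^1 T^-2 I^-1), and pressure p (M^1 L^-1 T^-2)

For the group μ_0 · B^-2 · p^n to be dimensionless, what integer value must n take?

Balance the M exponent: (1)·n from p, plus (1) − 2·(1) = -1 from the rest, must sum to zero.
n − 1 = 0, so n = 1.

1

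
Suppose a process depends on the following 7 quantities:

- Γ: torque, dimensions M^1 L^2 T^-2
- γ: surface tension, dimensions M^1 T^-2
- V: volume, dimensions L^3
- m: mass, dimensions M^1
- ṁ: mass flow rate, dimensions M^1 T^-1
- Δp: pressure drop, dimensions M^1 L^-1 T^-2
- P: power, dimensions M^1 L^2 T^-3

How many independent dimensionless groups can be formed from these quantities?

4

There are 7 variables and 3 base dimensions (M, L, T).
The dimension matrix has rank 3.
Independent dimensionless groups: 7 − 3 = 4.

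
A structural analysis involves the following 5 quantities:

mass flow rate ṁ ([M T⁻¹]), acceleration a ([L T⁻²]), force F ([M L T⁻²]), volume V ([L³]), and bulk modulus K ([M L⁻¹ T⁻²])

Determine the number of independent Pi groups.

2

There are 5 variables and 3 base dimensions (M, L, T).
The dimension matrix has rank 3.
Independent dimensionless groups: 5 − 3 = 2.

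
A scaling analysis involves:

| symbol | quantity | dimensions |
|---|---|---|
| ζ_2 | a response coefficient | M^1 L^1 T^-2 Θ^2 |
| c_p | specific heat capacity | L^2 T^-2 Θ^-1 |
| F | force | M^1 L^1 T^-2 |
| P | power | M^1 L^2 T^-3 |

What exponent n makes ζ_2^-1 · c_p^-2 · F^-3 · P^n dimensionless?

4

Balance the M exponent: (1)·n from P, plus −(1) − 2·(0) − 3·(1) = -4 from the rest, must sum to zero.
n − 4 = 0, so n = 4.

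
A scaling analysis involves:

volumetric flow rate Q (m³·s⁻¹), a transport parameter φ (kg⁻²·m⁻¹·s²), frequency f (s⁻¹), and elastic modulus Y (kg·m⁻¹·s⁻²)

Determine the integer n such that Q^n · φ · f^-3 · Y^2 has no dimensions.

1

Balance the L exponent: (3)·n from Q, plus (-1) − 3·(0) + 2·(-1) = -3 from the rest, must sum to zero.
3n − 3 = 0, so n = 1.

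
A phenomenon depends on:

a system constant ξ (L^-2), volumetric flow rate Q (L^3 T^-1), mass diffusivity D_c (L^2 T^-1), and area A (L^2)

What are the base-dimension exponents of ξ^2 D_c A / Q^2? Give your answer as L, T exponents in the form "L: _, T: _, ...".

Collect each base-dimension exponent across the product:
  L: 2·(-2) − 2·(3) + (2) + (2) = -6
  T: 2·(0) − 2·(-1) + (-1) + (0) = 1
So the dimensions are [L⁻⁶ T].

L: -6, T: 1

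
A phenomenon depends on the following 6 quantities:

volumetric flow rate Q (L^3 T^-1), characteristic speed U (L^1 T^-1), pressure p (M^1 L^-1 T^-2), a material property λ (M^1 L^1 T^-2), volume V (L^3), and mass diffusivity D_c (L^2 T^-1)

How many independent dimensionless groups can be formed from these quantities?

There are 6 variables and 3 base dimensions (M, L, T).
The dimension matrix has rank 3.
Independent dimensionless groups: 6 − 3 = 3.

3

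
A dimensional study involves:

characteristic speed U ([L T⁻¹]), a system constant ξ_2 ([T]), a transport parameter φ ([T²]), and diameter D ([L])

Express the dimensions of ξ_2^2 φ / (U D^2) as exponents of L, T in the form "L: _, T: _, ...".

L: -3, T: 5

Collect each base-dimension exponent across the product:
  L: −(1) + 2·(0) + (0) − 2·(1) = -3
  T: −(-1) + 2·(1) + (2) − 2·(0) = 5
So the dimensions are [L⁻³ T⁵].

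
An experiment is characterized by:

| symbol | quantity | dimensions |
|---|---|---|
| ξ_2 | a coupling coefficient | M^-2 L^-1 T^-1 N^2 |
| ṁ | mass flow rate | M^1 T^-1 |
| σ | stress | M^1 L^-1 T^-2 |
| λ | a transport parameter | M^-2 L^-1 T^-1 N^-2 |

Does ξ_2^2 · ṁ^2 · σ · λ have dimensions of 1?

Sum the exponent of each base dimension across the product:
  M: 2·[ξ_2]_M + 2·[ṁ]_M + [σ]_M + [λ]_M = 2·(-2) + 2·(1) + (1) + (-2) = -3
  L: 2·[ξ_2]_L + 2·[ṁ]_L + [σ]_L + [λ]_L = 2·(-1) + 2·(0) + (-1) + (-1) = -4
  T: 2·[ξ_2]_T + 2·[ṁ]_T + [σ]_T + [λ]_T = 2·(-1) + 2·(-1) + (-2) + (-1) = -7
  N: 2·[ξ_2]_N + 2·[ṁ]_N + [σ]_N + [λ]_N = 2·(2) + 2·(0) + (0) + (-2) = 2
Net dimensions [M⁻³ L⁻⁴ T⁻⁷ N²] ≠ [1] — not dimensionless.

no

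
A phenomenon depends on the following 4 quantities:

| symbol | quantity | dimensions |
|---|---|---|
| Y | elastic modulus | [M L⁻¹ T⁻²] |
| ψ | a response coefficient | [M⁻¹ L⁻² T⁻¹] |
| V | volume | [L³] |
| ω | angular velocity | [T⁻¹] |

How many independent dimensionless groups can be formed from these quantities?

There are 4 variables and 3 base dimensions (M, L, T).
The dimension matrix has rank 3.
Independent dimensionless groups: 4 − 3 = 1.

1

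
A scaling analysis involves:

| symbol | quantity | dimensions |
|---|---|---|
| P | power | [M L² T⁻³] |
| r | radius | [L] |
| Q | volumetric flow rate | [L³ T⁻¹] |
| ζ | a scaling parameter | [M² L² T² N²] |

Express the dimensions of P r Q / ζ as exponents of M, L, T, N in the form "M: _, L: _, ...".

M: -1, L: 4, T: -6, N: -2

Collect each base-dimension exponent across the product:
  M: (1) + (0) + (0) − (2) = -1
  L: (2) + (1) + (3) − (2) = 4
  T: (-3) + (0) + (-1) − (2) = -6
  N: (0) + (0) + (0) − (2) = -2
So the dimensions are [M⁻¹ L⁴ T⁻⁶ N⁻²].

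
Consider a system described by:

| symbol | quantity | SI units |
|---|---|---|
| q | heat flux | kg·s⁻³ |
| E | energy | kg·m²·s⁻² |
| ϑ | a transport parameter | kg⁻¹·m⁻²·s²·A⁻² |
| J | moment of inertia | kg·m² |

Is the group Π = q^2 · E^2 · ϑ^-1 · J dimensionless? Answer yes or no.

no

Sum the exponent of each base dimension across the product:
  M: 2·[q]_M + 2·[E]_M − [ϑ]_M + [J]_M = 2·(1) + 2·(1) − (-1) + (1) = 6
  L: 2·[q]_L + 2·[E]_L − [ϑ]_L + [J]_L = 2·(0) + 2·(2) − (-2) + (2) = 8
  T: 2·[q]_T + 2·[E]_T − [ϑ]_T + [J]_T = 2·(-3) + 2·(-2) − (2) + (0) = -12
  I: 2·[q]_I + 2·[E]_I − [ϑ]_I + [J]_I = 2·(0) + 2·(0) − (-2) + (0) = 2
Net dimensions [M⁶ L⁸ T⁻¹² I²] ≠ [1] — not dimensionless.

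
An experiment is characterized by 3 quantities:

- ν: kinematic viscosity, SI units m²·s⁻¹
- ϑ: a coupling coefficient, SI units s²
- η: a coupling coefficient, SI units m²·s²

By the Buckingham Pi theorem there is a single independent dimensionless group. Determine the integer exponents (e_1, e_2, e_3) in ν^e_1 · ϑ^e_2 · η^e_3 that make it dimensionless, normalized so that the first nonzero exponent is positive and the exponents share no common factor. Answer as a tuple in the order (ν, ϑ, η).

L: e_1·(2) + e_2·(0) + e_3·(2) = 0
T: e_1·(-1) + e_2·(2) + e_3·(2) = 0
Solving this homogeneous linear system for the smallest-integer solution (first nonzero entry positive) gives (2, 3, -2).

(2, 3, -2)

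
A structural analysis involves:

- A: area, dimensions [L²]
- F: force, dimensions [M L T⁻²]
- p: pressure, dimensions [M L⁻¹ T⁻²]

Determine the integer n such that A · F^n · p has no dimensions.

-1

Balance the M exponent: (1)·n from F, plus (0) + (1) = 1 from the rest, must sum to zero.
n + 1 = 0, so n = -1.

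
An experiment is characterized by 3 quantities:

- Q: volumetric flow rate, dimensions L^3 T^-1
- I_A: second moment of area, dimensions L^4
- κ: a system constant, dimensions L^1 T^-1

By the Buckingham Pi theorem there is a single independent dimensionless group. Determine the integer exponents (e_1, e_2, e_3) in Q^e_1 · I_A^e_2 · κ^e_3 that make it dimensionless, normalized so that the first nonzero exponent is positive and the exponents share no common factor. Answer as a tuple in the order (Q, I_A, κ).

(2, -1, -2)

L: e_1·(3) + e_2·(4) + e_3·(1) = 0
T: e_1·(-1) + e_2·(0) + e_3·(-1) = 0
Solving this homogeneous linear system for the smallest-integer solution (first nonzero entry positive) gives (2, -1, -2).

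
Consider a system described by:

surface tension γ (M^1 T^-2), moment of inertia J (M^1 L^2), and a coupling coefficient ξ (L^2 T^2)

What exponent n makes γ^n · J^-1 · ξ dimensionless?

1

Balance the M exponent: (1)·n from γ, plus −(1) + (0) = -1 from the rest, must sum to zero.
n − 1 = 0, so n = 1.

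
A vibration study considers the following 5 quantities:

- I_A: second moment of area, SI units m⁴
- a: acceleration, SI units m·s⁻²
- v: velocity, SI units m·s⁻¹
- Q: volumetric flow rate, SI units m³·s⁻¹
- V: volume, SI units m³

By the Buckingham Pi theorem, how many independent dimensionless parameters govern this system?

3

There are 5 variables and 2 base dimensions (L, T).
The dimension matrix has rank 2.
Independent dimensionless groups: 5 − 2 = 3.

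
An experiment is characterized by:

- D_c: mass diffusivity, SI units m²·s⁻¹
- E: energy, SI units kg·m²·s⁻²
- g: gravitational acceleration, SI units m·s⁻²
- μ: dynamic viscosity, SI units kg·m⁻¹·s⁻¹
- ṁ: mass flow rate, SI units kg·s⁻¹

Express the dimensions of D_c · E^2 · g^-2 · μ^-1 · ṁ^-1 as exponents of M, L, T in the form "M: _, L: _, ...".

M: 0, L: 5, T: 1

Collect each base-dimension exponent across the product:
  M: (0) + 2·(1) − 2·(0) − (1) − (1) = 0
  L: (2) + 2·(2) − 2·(1) − (-1) − (0) = 5
  T: (-1) + 2·(-2) − 2·(-2) − (-1) − (-1) = 1
So the dimensions are [L⁵ T].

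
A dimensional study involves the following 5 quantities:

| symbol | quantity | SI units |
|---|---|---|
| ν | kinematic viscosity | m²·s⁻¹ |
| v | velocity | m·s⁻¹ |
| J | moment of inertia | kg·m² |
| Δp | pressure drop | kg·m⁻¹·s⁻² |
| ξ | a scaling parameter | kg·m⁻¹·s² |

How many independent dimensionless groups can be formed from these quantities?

2

There are 5 variables and 3 base dimensions (M, L, T).
The dimension matrix has rank 3.
Independent dimensionless groups: 5 − 3 = 2.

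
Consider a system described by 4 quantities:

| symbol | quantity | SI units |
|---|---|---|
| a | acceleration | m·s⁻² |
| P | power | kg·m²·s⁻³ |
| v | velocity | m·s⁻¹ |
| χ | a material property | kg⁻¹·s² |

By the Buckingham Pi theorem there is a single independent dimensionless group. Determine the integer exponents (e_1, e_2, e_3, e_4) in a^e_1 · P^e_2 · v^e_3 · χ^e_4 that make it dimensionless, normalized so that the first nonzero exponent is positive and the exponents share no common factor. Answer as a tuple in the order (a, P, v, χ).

M: e_1·(0) + e_2·(1) + e_3·(0) + e_4·(-1) = 0
L: e_1·(1) + e_2·(2) + e_3·(1) + e_4·(0) = 0
T: e_1·(-2) + e_2·(-3) + e_3·(-1) + e_4·(2) = 0
Solving this homogeneous linear system for the smallest-integer solution (first nonzero entry positive) gives (1, 1, -3, 1).

(1, 1, -3, 1)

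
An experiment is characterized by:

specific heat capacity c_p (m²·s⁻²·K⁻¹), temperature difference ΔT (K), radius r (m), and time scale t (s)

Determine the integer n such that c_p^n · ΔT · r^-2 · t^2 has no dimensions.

Balance the L exponent: (2)·n from c_p, plus (0) − 2·(1) + 2·(0) = -2 from the rest, must sum to zero.
2n − 2 = 0, so n = 1.

1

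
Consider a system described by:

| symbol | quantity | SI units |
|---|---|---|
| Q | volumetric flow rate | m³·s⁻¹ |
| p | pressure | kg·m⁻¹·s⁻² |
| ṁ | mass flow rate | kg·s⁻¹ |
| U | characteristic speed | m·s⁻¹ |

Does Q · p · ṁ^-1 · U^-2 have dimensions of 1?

Sum the exponent of each base dimension across the product:
  M: [Q]_M + [p]_M − [ṁ]_M − 2·[U]_M = (0) + (1) − (1) − 2·(0) = 0
  L: [Q]_L + [p]_L − [ṁ]_L − 2·[U]_L = (3) + (-1) − (0) − 2·(1) = 0
  T: [Q]_T + [p]_T − [ṁ]_T − 2·[U]_T = (-1) + (-2) − (-1) − 2·(-1) = 0
  Θ: [Q]_Θ + [p]_Θ − [ṁ]_Θ − 2·[U]_Θ = (0) + (0) − (0) − 2·(0) = 0
  N: [Q]_N + [p]_N − [ṁ]_N − 2·[U]_N = (0) + (0) − (0) − 2·(0) = 0
All base exponents vanish — dimensionless.

yes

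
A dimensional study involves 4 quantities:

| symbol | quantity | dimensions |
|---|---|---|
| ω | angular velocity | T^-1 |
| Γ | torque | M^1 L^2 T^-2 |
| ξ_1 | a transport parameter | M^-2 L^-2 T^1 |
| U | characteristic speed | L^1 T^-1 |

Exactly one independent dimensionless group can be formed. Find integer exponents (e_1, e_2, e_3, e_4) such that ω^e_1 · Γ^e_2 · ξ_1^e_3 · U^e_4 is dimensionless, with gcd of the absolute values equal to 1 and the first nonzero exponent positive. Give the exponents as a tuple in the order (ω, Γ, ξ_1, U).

M: e_1·(0) + e_2·(1) + e_3·(-2) + e_4·(0) = 0
L: e_1·(0) + e_2·(2) + e_3·(-2) + e_4·(1) = 0
T: e_1·(-1) + e_2·(-2) + e_3·(1) + e_4·(-1) = 0
Solving this homogeneous linear system for the smallest-integer solution (first nonzero entry positive) gives (1, -2, -1, 2).

(1, -2, -1, 2)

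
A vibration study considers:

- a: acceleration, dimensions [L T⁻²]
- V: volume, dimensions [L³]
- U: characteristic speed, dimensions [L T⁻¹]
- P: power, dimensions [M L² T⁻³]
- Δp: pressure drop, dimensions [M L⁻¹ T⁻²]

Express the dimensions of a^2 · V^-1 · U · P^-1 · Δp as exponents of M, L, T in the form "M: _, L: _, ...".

Collect each base-dimension exponent across the product:
  M: 2·(0) − (0) + (0) − (1) + (1) = 0
  L: 2·(1) − (3) + (1) − (2) + (-1) = -3
  T: 2·(-2) − (0) + (-1) − (-3) + (-2) = -4
So the dimensions are [L⁻³ T⁻⁴].

M: 0, L: -3, T: -4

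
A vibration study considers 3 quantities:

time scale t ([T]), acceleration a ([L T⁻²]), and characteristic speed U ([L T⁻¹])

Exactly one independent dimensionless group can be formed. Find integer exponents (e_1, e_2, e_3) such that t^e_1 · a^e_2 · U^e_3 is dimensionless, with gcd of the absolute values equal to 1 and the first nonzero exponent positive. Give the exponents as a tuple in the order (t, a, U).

(1, 1, -1)

L: e_1·(0) + e_2·(1) + e_3·(1) = 0
T: e_1·(1) + e_2·(-2) + e_3·(-1) = 0
Solving this homogeneous linear system for the smallest-integer solution (first nonzero entry positive) gives (1, 1, -1).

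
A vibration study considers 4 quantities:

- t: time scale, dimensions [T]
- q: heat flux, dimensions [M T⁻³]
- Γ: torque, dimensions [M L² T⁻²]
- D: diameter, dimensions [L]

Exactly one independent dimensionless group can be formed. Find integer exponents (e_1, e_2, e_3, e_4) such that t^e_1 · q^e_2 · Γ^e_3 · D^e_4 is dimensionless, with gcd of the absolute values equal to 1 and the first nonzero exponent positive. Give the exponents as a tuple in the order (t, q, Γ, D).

M: e_1·(0) + e_2·(1) + e_3·(1) + e_4·(0) = 0
L: e_1·(0) + e_2·(0) + e_3·(2) + e_4·(1) = 0
T: e_1·(1) + e_2·(-3) + e_3·(-2) + e_4·(0) = 0
Solving this homogeneous linear system for the smallest-integer solution (first nonzero entry positive) gives (1, 1, -1, 2).

(1, 1, -1, 2)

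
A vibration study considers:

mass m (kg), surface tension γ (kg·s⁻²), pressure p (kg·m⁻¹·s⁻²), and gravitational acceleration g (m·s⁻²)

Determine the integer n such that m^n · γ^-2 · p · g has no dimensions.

1

Balance the M exponent: (1)·n from m, plus −2·(1) + (1) + (0) = -1 from the rest, must sum to zero.
n − 1 = 0, so n = 1.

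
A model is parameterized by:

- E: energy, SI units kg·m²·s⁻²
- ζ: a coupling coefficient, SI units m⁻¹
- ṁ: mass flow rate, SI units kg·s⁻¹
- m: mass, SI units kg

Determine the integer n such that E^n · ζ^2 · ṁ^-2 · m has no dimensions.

Balance the M exponent: (1)·n from E, plus 2·(0) − 2·(1) + (1) = -1 from the rest, must sum to zero.
n − 1 = 0, so n = 1.

1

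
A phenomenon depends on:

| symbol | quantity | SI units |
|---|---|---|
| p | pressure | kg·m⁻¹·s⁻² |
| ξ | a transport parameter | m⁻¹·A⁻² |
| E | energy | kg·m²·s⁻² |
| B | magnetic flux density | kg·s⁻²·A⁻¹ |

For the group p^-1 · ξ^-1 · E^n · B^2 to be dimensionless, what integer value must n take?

Balance the M exponent: (1)·n from E, plus −(1) − (0) + 2·(1) = 1 from the rest, must sum to zero.
n + 1 = 0, so n = -1.

-1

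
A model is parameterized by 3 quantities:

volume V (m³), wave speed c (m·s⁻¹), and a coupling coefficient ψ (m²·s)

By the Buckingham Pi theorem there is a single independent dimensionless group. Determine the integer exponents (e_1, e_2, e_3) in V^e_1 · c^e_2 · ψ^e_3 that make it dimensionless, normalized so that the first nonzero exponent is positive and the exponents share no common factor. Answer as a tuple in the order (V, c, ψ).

L: e_1·(3) + e_2·(1) + e_3·(2) = 0
T: e_1·(0) + e_2·(-1) + e_3·(1) = 0
Solving this homogeneous linear system for the smallest-integer solution (first nonzero entry positive) gives (1, -1, -1).

(1, -1, -1)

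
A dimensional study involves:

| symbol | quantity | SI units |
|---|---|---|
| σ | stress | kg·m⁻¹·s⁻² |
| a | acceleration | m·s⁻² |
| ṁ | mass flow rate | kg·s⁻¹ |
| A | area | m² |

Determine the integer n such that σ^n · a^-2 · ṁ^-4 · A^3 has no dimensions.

4

Balance the M exponent: (1)·n from σ, plus −2·(0) − 4·(1) + 3·(0) = -4 from the rest, must sum to zero.
n − 4 = 0, so n = 4.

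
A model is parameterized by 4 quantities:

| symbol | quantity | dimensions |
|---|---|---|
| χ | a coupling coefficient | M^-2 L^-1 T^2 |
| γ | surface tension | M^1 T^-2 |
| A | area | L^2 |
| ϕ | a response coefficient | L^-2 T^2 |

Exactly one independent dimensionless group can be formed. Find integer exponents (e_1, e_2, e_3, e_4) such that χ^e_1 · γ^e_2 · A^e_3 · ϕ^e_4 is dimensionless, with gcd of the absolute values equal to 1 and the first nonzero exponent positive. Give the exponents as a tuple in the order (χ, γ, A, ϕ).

M: e_1·(-2) + e_2·(1) + e_3·(0) + e_4·(0) = 0
L: e_1·(-1) + e_2·(0) + e_3·(2) + e_4·(-2) = 0
T: e_1·(2) + e_2·(-2) + e_3·(0) + e_4·(2) = 0
Solving this homogeneous linear system for the smallest-integer solution (first nonzero entry positive) gives (2, 4, 3, 2).

(2, 4, 3, 2)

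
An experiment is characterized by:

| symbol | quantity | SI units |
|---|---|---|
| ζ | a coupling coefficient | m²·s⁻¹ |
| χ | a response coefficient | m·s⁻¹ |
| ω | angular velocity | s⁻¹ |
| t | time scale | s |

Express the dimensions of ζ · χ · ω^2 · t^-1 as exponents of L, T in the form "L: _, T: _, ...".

Collect each base-dimension exponent across the product:
  L: (2) + (1) + 2·(0) − (0) = 3
  T: (-1) + (-1) + 2·(-1) − (1) = -5
So the dimensions are [L³ T⁻⁵].

L: 3, T: -5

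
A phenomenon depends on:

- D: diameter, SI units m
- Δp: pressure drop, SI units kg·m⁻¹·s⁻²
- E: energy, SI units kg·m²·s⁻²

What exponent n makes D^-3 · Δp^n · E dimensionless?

Balance the M exponent: (1)·n from Δp, plus −3·(0) + (1) = 1 from the rest, must sum to zero.
n + 1 = 0, so n = -1.

-1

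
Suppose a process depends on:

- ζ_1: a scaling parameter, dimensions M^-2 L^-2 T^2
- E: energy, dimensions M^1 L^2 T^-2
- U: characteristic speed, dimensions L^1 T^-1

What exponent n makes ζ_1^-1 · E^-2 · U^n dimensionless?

Balance the L exponent: (1)·n from U, plus −(-2) − 2·(2) = -2 from the rest, must sum to zero.
n − 2 = 0, so n = 2.

2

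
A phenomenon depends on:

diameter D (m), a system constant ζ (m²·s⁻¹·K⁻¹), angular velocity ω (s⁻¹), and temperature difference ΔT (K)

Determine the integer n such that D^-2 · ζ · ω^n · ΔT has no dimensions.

Balance the T exponent: (-1)·n from ω, plus −2·(0) + (-1) + (0) = -1 from the rest, must sum to zero.
−n − 1 = 0, so n = -1.

-1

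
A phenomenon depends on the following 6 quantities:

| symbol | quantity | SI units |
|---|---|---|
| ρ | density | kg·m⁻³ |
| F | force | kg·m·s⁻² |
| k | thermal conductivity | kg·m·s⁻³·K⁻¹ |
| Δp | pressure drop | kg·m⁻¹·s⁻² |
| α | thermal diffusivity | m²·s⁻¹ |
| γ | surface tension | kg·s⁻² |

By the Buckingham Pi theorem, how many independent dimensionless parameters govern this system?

2

There are 6 variables and 4 base dimensions (M, L, T, Θ).
The dimension matrix has rank 4.
Independent dimensionless groups: 6 − 4 = 2.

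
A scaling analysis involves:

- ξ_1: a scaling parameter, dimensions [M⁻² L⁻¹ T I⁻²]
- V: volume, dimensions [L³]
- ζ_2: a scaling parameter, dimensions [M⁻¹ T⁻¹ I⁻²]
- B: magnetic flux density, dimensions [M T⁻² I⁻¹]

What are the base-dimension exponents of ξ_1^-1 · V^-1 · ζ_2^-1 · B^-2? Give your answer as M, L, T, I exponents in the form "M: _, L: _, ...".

M: 1, L: -2, T: 4, I: 6

Collect each base-dimension exponent across the product:
  M: −(-2) − (0) − (-1) − 2·(1) = 1
  L: −(-1) − (3) − (0) − 2·(0) = -2
  T: −(1) − (0) − (-1) − 2·(-2) = 4
  I: −(-2) − (0) − (-2) − 2·(-1) = 6
So the dimensions are [M L⁻² T⁴ I⁶].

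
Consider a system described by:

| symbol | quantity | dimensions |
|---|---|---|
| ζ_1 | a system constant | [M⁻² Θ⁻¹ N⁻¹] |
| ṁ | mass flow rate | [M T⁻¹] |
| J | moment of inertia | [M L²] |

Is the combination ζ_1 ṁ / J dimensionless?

Sum the exponent of each base dimension across the product:
  M: [ζ_1]_M + [ṁ]_M − [J]_M = (-2) + (1) − (1) = -2
  L: [ζ_1]_L + [ṁ]_L − [J]_L = (0) + (0) − (2) = -2
  T: [ζ_1]_T + [ṁ]_T − [J]_T = (0) + (-1) − (0) = -1
  Θ: [ζ_1]_Θ + [ṁ]_Θ − [J]_Θ = (-1) + (0) − (0) = -1
  N: [ζ_1]_N + [ṁ]_N − [J]_N = (-1) + (0) − (0) = -1
Net dimensions [M⁻² L⁻² T⁻¹ Θ⁻¹ N⁻¹] ≠ [1] — not dimensionless.

no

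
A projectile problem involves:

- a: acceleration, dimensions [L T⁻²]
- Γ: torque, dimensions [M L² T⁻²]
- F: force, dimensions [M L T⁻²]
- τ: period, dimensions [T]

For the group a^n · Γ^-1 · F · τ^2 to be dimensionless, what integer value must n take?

Balance the L exponent: (1)·n from a, plus −(2) + (1) + 2·(0) = -1 from the rest, must sum to zero.
n − 1 = 0, so n = 1.

1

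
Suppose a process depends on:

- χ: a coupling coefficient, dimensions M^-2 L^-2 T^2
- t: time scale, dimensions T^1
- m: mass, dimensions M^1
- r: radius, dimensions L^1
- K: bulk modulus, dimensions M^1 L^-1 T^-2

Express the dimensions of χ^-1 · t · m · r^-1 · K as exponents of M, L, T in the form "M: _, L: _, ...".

Collect each base-dimension exponent across the product:
  M: −(-2) + (0) + (1) − (0) + (1) = 4
  L: −(-2) + (0) + (0) − (1) + (-1) = 0
  T: −(2) + (1) + (0) − (0) + (-2) = -3
So the dimensions are [M⁴ T⁻³].

M: 4, L: 0, T: -3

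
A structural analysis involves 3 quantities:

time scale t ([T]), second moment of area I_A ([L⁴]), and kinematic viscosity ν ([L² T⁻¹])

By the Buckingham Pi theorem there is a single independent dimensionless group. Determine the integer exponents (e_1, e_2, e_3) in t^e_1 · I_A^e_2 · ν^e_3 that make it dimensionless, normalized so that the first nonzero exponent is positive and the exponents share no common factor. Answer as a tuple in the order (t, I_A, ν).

(2, -1, 2)

L: e_1·(0) + e_2·(4) + e_3·(2) = 0
T: e_1·(1) + e_2·(0) + e_3·(-1) = 0
Solving this homogeneous linear system for the smallest-integer solution (first nonzero entry positive) gives (2, -1, 2).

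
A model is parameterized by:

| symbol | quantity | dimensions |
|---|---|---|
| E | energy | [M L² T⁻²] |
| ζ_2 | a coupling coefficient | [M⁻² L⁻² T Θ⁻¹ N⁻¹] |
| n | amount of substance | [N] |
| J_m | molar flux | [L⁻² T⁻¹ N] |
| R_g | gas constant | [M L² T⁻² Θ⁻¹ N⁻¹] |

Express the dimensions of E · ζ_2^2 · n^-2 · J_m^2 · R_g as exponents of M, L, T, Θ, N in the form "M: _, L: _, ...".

M: -2, L: -4, T: -4, Θ: -3, N: -3

Collect each base-dimension exponent across the product:
  M: (1) + 2·(-2) − 2·(0) + 2·(0) + (1) = -2
  L: (2) + 2·(-2) − 2·(0) + 2·(-2) + (2) = -4
  T: (-2) + 2·(1) − 2·(0) + 2·(-1) + (-2) = -4
  Θ: (0) + 2·(-1) − 2·(0) + 2·(0) + (-1) = -3
  N: (0) + 2·(-1) − 2·(1) + 2·(1) + (-1) = -3
So the dimensions are [M⁻² L⁻⁴ T⁻⁴ Θ⁻³ N⁻³].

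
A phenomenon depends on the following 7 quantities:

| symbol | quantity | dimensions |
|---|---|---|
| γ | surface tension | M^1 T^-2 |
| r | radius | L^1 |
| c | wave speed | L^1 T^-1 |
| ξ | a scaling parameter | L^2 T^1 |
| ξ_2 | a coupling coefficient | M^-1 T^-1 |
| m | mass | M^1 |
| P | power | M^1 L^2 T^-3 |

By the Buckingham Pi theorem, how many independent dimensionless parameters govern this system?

4

There are 7 variables and 3 base dimensions (M, L, T).
The dimension matrix has rank 3.
Independent dimensionless groups: 7 − 3 = 4.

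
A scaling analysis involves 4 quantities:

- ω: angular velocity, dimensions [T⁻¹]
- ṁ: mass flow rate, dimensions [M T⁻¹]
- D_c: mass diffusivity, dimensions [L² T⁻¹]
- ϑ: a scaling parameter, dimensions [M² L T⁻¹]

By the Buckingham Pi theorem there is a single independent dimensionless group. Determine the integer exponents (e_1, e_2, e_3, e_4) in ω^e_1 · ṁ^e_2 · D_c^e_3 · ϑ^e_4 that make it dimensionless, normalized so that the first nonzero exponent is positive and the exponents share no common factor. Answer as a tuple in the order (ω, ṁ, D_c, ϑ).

(3, -4, -1, 2)

M: e_1·(0) + e_2·(1) + e_3·(0) + e_4·(2) = 0
L: e_1·(0) + e_2·(0) + e_3·(2) + e_4·(1) = 0
T: e_1·(-1) + e_2·(-1) + e_3·(-1) + e_4·(-1) = 0
Solving this homogeneous linear system for the smallest-integer solution (first nonzero entry positive) gives (3, -4, -1, 2).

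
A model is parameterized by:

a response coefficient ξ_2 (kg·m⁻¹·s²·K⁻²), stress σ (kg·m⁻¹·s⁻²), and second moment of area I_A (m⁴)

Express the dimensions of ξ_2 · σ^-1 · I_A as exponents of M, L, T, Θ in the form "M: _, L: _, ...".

M: 0, L: 4, T: 4, Θ: -2

Collect each base-dimension exponent across the product:
  M: (1) − (1) + (0) = 0
  L: (-1) − (-1) + (4) = 4
  T: (2) − (-2) + (0) = 4
  Θ: (-2) − (0) + (0) = -2
So the dimensions are [L⁴ T⁴ Θ⁻²].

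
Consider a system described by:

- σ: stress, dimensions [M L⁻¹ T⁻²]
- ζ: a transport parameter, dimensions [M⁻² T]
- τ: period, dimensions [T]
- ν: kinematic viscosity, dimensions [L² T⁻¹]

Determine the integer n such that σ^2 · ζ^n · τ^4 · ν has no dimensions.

Balance the M exponent: (-2)·n from ζ, plus 2·(1) + 4·(0) + (0) = 2 from the rest, must sum to zero.
-2n + 2 = 0, so n = 1.

1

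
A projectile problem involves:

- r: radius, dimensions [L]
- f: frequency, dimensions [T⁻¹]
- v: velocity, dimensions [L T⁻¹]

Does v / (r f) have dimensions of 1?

Sum the exponent of each base dimension across the product:
  L: −[r]_L − [f]_L + [v]_L = −(1) − (0) + (1) = 0
  T: −[r]_T − [f]_T + [v]_T = −(0) − (-1) + (-1) = 0
All base exponents vanish — dimensionless.

yes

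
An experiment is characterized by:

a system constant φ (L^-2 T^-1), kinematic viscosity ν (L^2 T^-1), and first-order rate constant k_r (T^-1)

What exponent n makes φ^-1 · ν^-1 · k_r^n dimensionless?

Balance the T exponent: (-1)·n from k_r, plus −(-1) − (-1) = 2 from the rest, must sum to zero.
−n + 2 = 0, so n = 2.

2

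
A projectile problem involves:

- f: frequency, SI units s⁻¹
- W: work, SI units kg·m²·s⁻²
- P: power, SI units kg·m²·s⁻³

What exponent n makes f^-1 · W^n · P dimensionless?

Balance the M exponent: (1)·n from W, plus −(0) + (1) = 1 from the rest, must sum to zero.
n + 1 = 0, so n = -1.

-1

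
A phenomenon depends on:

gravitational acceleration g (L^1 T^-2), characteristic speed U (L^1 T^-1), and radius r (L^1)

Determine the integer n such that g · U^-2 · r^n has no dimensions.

Balance the L exponent: (1)·n from r, plus (1) − 2·(1) = -1 from the rest, must sum to zero.
n − 1 = 0, so n = 1.

1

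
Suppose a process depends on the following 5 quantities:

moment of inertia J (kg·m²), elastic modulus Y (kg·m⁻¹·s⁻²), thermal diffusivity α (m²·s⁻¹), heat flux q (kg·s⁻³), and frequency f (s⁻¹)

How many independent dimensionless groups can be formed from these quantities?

There are 5 variables and 3 base dimensions (M, L, T).
The dimension matrix has rank 3.
Independent dimensionless groups: 5 − 3 = 2.

2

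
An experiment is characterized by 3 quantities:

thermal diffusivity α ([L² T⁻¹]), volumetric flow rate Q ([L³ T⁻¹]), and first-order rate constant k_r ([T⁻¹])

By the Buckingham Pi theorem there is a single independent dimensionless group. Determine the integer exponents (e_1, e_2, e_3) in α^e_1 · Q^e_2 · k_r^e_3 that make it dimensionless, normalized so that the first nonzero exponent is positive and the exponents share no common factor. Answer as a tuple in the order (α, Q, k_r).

(3, -2, -1)

L: e_1·(2) + e_2·(3) + e_3·(0) = 0
T: e_1·(-1) + e_2·(-1) + e_3·(-1) = 0
Solving this homogeneous linear system for the smallest-integer solution (first nonzero entry positive) gives (3, -2, -1).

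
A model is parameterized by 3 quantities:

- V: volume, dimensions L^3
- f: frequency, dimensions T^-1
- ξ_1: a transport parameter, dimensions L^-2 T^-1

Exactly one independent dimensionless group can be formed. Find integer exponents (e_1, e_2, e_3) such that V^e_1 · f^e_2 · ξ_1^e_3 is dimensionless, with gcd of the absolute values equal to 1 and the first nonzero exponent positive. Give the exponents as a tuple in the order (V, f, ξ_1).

L: e_1·(3) + e_2·(0) + e_3·(-2) = 0
T: e_1·(0) + e_2·(-1) + e_3·(-1) = 0
Solving this homogeneous linear system for the smallest-integer solution (first nonzero entry positive) gives (2, -3, 3).

(2, -3, 3)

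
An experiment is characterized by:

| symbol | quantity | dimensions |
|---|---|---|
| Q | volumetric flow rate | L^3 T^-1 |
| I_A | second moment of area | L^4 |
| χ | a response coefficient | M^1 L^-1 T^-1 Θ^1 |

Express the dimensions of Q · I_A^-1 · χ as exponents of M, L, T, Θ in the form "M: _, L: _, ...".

M: 1, L: -2, T: -2, Θ: 1

Collect each base-dimension exponent across the product:
  M: (0) − (0) + (1) = 1
  L: (3) − (4) + (-1) = -2
  T: (-1) − (0) + (-1) = -2
  Θ: (0) − (0) + (1) = 1
So the dimensions are [M L⁻² T⁻² Θ].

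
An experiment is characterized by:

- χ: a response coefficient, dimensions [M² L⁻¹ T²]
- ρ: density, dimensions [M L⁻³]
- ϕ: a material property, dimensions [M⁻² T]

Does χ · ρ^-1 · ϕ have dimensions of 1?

Sum the exponent of each base dimension across the product:
  M: [χ]_M − [ρ]_M + [ϕ]_M = (2) − (1) + (-2) = -1
  L: [χ]_L − [ρ]_L + [ϕ]_L = (-1) − (-3) + (0) = 2
  T: [χ]_T − [ρ]_T + [ϕ]_T = (2) − (0) + (1) = 3
Net dimensions [M⁻¹ L² T³] ≠ [1] — not dimensionless.

no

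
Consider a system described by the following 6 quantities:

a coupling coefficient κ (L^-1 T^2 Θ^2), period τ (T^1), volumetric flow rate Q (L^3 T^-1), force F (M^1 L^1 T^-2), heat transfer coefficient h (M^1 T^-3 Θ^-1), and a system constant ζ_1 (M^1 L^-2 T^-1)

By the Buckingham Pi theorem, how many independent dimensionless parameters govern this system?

There are 6 variables and 4 base dimensions (M, L, T, Θ).
The dimension matrix has rank 4.
Independent dimensionless groups: 6 − 4 = 2.

2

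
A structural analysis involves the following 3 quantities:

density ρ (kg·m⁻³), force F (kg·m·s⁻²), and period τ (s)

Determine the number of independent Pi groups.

There are 3 variables and 3 base dimensions (M, L, T).
The dimension matrix has rank 3.
Independent dimensionless groups: 3 − 3 = 0.

0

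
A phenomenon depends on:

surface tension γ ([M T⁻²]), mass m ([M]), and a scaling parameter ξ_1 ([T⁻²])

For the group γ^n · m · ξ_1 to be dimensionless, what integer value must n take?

-1

Balance the M exponent: (1)·n from γ, plus (1) + (0) = 1 from the rest, must sum to zero.
n + 1 = 0, so n = -1.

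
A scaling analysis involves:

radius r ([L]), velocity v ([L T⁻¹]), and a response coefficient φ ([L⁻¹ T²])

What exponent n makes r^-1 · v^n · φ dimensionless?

2

Balance the L exponent: (1)·n from v, plus −(1) + (-1) = -2 from the rest, must sum to zero.
n − 2 = 0, so n = 2.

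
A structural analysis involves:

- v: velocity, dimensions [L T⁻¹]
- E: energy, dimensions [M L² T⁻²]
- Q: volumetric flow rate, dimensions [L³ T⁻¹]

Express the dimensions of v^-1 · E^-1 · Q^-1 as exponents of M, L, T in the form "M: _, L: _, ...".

Collect each base-dimension exponent across the product:
  M: −(0) − (1) − (0) = -1
  L: −(1) − (2) − (3) = -6
  T: −(-1) − (-2) − (-1) = 4
So the dimensions are [M⁻¹ L⁻⁶ T⁴].

M: -1, L: -6, T: 4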